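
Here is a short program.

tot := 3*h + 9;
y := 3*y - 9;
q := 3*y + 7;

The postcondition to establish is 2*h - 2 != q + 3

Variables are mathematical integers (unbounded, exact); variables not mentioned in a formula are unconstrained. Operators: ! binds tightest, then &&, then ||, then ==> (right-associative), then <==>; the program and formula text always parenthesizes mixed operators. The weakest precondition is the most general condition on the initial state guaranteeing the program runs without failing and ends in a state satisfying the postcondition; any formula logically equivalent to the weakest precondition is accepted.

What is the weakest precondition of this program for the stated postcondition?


Working backward. After the program, the postcondition 2*h - 2 != q + 3 must hold; in canonical form it is 2*h != q + 5.
Before q := 3*y + 7: 2*h != 3*y + 12
Before y := 3*y - 9: 2*h != 9*y - 15
Before tot := 3*h + 9: 2*h != 9*y - 15
Answer: WP = 2*h != 9*y - 15


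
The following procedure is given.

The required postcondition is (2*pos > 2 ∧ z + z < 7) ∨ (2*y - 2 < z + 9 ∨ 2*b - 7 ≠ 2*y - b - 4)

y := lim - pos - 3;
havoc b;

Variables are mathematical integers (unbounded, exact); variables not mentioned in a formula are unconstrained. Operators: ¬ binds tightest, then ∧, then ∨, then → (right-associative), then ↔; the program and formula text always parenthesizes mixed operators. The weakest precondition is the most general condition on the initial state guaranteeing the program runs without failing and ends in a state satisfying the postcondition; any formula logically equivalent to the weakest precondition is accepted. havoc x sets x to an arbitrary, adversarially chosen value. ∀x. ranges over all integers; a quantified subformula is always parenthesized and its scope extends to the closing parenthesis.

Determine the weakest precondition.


Working backward. After the program, the postcondition (2*pos > 2 ∧ z + z < 7) ∨ (2*y - 2 < z + 9 ∨ 2*b - 7 ≠ 2*y - b - 4) must hold; in canonical form it is (2*pos > 2 ∧ 2*z < 7) ∨ 2*y < z + 11 ∨ 3*b ≠ 2*y + 3.
Before havoc b: ∀b_1. ((2*pos > 2 ∧ 2*z < 7) ∨ 2*y < z + 11 ∨ 3*b_1 ≠ 2*y + 3)
Before y := lim - pos - 3: ∀b_1. ((2*pos > 2 ∧ 2*z < 7) ∨ 2*lim < 2*pos + z + 17 ∨ 3*b_1 + 2*pos ≠ 2*lim - 3)
Answer: WP = ∀b_1. ((2*pos > 2 ∧ 2*z < 7) ∨ 2*lim < 2*pos + z + 17 ∨ 3*b_1 + 2*pos ≠ 2*lim - 3)


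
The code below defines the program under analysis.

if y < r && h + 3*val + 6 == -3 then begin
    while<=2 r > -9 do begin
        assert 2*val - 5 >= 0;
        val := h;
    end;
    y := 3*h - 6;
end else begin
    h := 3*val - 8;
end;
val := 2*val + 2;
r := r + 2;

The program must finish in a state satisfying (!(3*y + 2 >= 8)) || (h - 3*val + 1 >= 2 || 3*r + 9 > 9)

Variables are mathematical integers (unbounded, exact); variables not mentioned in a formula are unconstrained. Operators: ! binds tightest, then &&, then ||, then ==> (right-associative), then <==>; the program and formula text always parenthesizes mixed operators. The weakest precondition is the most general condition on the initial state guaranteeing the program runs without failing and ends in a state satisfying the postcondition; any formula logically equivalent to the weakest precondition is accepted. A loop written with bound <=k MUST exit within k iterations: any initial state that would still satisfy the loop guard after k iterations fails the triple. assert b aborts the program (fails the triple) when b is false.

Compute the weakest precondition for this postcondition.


Working backward. After the program, the postcondition (!(3*y + 2 >= 8)) || (h - 3*val + 1 >= 2 || 3*r + 9 > 9) must hold; in canonical form it is (!(3*y >= 6)) || h >= 3*val + 1 || 3*r > 0.
Before r := r + 2: (!(3*y >= 6)) || h >= 3*val + 1 || 3*r > -6
Before val := 2*val + 2: (!(3*y >= 6)) || h >= 6*val + 7 || 3*r > -6
Then branch requires (r > -9 ==> (2*val >= 5 && (r > -9 ==> (2*h >= 5 && (!(r > -9)) && ((!(9*h >= 24)) || 5*h <= -7 || 3*r > -6))) && ((!(r > -9)) ==> ((!(9*h >= 24)) || 5*h <= -7 || 3*r > -6)))) && ((!(r > -9)) ==> ((!(9*h >= 24)) || h >= 6*val + 7 || 3*r > -6)); else branch requires (!(3*y >= 6)) || 3*val <= -15 || 3*r > -6.
Before the if: ((y < r && h + 3*val == -9) ==> ((r > -9 ==> (2*val >= 5 && (r > -9 ==> (2*h >= 5 && (!(r > -9)) && ((!(9*h >= 24)) || 5*h <= -7 || 3*r > -6))) && ((!(r > -9)) ==> ((!(9*h >= 24)) || 5*h <= -7 || 3*r > -6)))) && ((!(r > -9)) ==> ((!(9*h >= 24)) || h >= 6*val + 7 || 3*r > -6)))) && ((!(y < r && h + 3*val == -9)) ==> ((!(3*y >= 6)) || 3*val <= -15 || 3*r > -6))
Answer: WP = ((y < r && h + 3*val == -9) ==> ((r > -9 ==> (2*val >= 5 && (r > -9 ==> (2*h >= 5 && (!(r > -9)) && ((!(9*h >= 24)) || 5*h <= -7 || 3*r > -6))) && ((!(r > -9)) ==> ((!(9*h >= 24)) || 5*h <= -7 || 3*r > -6)))) && ((!(r > -9)) ==> ((!(9*h >= 24)) || h >= 6*val + 7 || 3*r > -6)))) && ((!(y < r && h + 3*val == -9)) ==> ((!(3*y >= 6)) || 3*val <= -15 || 3*r > -6))


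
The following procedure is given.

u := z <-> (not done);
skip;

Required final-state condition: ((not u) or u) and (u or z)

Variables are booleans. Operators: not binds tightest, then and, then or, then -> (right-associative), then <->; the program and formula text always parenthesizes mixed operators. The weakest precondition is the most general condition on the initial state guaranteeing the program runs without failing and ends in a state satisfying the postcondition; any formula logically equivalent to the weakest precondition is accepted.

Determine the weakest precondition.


Working backward. After the program, the postcondition ((not u) or u) and (u or z) must hold; in canonical form it is u or z.
Before skip: u or z
Before u := z <-> (not done): (z <-> (not done)) or z
Answer: WP = (z <-> (not done)) or z


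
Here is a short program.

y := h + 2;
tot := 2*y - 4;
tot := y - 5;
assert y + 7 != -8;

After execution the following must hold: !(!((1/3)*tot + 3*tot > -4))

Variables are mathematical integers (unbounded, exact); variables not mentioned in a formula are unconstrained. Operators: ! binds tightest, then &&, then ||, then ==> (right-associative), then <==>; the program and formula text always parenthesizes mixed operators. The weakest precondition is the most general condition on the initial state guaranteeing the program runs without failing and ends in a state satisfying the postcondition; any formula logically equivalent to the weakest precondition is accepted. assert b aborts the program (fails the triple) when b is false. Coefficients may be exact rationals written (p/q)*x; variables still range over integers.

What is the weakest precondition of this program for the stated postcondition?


Working backward. After the program, the postcondition !(!((1/3)*tot + 3*tot > -4)) must hold; in canonical form it is (10/3)*tot > -4.
Before assert y + 7 != -8: y != -15 && (10/3)*tot > -4
Before tot := y - 5: y != -15 && (10/3)*y > 38/3
Before tot := 2*y - 4: y != -15 && (10/3)*y > 38/3
Before y := h + 2: h != -17 && (10/3)*h > 6
Answer: WP = h != -17 && (10/3)*h > 6


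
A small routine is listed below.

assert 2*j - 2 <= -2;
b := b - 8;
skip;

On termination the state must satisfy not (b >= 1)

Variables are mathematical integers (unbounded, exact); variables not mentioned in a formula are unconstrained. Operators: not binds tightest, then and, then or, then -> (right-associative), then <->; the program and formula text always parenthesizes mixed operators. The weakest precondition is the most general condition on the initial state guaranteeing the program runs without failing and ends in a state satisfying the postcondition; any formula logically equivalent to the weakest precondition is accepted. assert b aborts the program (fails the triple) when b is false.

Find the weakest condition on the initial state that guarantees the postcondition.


Working backward. After the program, not (b >= 1) must hold.
Before skip: not (b >= 1)
Before b := b - 8: not (b >= 9)
Before assert 2*j - 2 <= -2: 2*j <= 0 and (not (b >= 9))
Answer: WP = 2*j <= 0 and (not (b >= 9))


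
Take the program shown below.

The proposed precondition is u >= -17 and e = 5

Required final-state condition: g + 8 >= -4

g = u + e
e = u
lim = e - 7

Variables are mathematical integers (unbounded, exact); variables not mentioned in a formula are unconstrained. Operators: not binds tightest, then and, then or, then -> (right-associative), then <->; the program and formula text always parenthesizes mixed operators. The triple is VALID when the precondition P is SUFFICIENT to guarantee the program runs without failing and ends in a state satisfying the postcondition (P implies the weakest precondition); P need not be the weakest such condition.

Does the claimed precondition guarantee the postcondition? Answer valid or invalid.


Working backward. After the program, the postcondition g + 8 >= -4 must hold; in canonical form it is g >= -12.
Before lim := e - 7: g >= -12
Before e := u: g >= -12
Before g := u + e: e + u >= -12
The weakest precondition is e + u >= -12.
Check whether u >= -17 and e = 5 implies it.
Every state satisfying the precondition satisfies the weakest precondition: the implication holds.
Answer: valid


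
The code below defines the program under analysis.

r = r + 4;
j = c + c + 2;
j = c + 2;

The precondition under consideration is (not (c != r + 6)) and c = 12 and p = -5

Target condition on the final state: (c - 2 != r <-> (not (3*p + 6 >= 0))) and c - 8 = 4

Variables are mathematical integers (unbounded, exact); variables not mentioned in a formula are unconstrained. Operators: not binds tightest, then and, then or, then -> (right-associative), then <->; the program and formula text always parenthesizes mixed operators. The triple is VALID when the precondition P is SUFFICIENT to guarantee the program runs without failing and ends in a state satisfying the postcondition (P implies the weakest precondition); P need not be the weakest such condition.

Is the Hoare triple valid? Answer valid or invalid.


Working backward. After the program, the postcondition (c - 2 != r <-> (not (3*p + 6 >= 0))) and c - 8 = 4 must hold; in canonical form it is (c != r + 2 <-> (not (3*p >= -6))) and c = 12.
Before j := c + 2: (c != r + 2 <-> (not (3*p >= -6))) and c = 12
Before j := c + c + 2: (c != r + 2 <-> (not (3*p >= -6))) and c = 12
Before r := r + 4: (c != r + 6 <-> (not (3*p >= -6))) and c = 12
The weakest precondition is (c != r + 6 <-> (not (3*p >= -6))) and c = 12.
Check whether (not (c != r + 6)) and c = 12 and p = -5 implies it.
Countermodel: at the initial state c = 12, p = -5, r = 6, the precondition holds but the weakest precondition fails.
Answer: invalid


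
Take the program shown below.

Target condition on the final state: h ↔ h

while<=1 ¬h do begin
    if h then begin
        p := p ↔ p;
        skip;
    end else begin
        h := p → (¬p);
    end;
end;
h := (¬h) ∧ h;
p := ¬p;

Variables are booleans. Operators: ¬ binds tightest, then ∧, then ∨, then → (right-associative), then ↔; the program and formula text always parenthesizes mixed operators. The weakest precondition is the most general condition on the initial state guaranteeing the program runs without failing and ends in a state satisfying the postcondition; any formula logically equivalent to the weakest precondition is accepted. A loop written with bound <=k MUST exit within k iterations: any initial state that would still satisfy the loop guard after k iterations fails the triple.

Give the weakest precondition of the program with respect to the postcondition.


Working backward. After the program, the postcondition h ↔ h must hold; in canonical form it is true.
Before p := ¬p: true
Before h := (¬h) ∧ h: true
Before the loop (bound <=1), unroll the exhaustion recursion (WP_0 = exit-now case; WP_j = one more guarded iteration, up to j = 1):
  WP_0: h
  WP_1: (¬h) → ((¬h) → (p → (¬p)))
So before the loop: (¬h) → ((¬h) → (p → (¬p)))
Answer: WP = (¬h) → ((¬h) → (p → (¬p)))


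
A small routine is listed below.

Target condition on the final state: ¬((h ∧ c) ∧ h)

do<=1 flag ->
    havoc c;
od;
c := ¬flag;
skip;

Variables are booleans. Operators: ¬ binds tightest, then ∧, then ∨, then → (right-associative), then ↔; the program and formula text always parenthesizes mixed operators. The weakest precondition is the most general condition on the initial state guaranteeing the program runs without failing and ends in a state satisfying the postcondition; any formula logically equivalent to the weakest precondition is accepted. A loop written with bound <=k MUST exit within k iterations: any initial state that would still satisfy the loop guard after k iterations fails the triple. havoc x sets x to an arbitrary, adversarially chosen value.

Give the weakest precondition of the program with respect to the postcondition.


Working backward. After the program, the postcondition ¬((h ∧ c) ∧ h) must hold; in canonical form it is ¬(h ∧ c).
Before skip: ¬(h ∧ c)
Before c := ¬flag: ¬(h ∧ (¬flag))
Before the loop (bound <=1), unroll the exhaustion recursion (WP_0 = exit-now case; WP_j = one more guarded iteration, up to j = 1):
  WP_0: (¬flag) ∧ (¬(h ∧ (¬flag)))
  WP_1: (flag → ((¬flag) ∧ (¬(h ∧ (¬flag))))) ∧ ((¬flag) → (¬(h ∧ (¬flag))))
So before the loop: (flag → ((¬flag) ∧ (¬(h ∧ (¬flag))))) ∧ ((¬flag) → (¬(h ∧ (¬flag))))
Answer: WP = (flag → ((¬flag) ∧ (¬(h ∧ (¬flag))))) ∧ ((¬flag) → (¬(h ∧ (¬flag))))


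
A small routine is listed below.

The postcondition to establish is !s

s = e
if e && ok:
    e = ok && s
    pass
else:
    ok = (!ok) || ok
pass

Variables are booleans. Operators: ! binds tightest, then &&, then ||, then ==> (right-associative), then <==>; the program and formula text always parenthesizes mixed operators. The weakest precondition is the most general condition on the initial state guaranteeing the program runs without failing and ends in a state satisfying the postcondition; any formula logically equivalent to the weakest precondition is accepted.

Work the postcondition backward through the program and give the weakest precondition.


Working backward. After the program, !s must hold.
Before skip: !s
Then branch requires !s; else branch requires !s.
Before the if: ((e && ok) ==> (!s)) && ((!(e && ok)) ==> (!s))
Before s := e: ((e && ok) ==> (!e)) && ((!(e && ok)) ==> (!e))
Answer: WP = ((e && ok) ==> (!e)) && ((!(e && ok)) ==> (!e))


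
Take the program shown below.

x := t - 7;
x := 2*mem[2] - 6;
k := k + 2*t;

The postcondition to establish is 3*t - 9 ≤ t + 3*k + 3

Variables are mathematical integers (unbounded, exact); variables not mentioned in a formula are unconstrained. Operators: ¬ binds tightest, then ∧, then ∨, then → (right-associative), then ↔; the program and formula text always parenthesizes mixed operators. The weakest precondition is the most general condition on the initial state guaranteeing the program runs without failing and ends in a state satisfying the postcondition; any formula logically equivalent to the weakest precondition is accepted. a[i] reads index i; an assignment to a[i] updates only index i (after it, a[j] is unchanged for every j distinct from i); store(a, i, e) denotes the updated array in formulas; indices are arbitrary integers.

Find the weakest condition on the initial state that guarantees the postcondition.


Working backward. After the program, the postcondition 3*t - 9 ≤ t + 3*k + 3 must hold; in canonical form it is 2*t ≤ 3*k + 12.
Before k := k + 2*t: 3*k + 4*t ≥ -12
Before x := 2*mem[2] - 6: 3*k + 4*t ≥ -12
Before x := t - 7: 3*k + 4*t ≥ -12
Answer: WP = 3*k + 4*t ≥ -12


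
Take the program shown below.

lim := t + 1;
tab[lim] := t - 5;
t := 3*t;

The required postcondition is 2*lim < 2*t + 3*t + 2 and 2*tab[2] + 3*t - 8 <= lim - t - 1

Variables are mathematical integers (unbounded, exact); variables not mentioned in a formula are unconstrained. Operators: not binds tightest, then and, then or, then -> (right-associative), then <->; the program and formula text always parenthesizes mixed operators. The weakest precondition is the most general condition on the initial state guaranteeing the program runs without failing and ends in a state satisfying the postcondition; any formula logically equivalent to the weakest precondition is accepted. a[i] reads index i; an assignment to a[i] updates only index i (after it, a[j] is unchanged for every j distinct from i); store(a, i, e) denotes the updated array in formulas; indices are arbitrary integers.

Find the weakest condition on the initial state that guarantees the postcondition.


Working backward. After the program, the postcondition 2*lim < 2*t + 3*t + 2 and 2*tab[2] + 3*t - 8 <= lim - t - 1 must hold; in canonical form it is 2*lim < 5*t + 2 and 2*tab[2] + 4*t <= lim + 7.
Before t := 3*t: 2*lim < 15*t + 2 and 2*tab[2] + 12*t <= lim + 7
Before tab[lim] := t - 5: 2*lim < 15*t + 2 and 2*store(tab, lim, t - 5)[2] + 12*t <= lim + 7
Before lim := t + 1: 13*t > 0 and 2*store(tab, t + 1, t - 5)[2] + 11*t <= 8
Answer: WP = 13*t > 0 and 2*store(tab, t + 1, t - 5)[2] + 11*t <= 8


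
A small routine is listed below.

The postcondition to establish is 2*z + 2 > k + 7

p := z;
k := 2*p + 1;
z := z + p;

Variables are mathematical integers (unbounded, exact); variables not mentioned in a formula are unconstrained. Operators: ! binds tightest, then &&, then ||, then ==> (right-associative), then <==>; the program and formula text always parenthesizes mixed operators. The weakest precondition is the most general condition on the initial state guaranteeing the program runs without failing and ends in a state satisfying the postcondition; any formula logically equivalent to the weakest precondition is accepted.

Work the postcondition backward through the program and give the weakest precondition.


Working backward. After the program, the postcondition 2*z + 2 > k + 7 must hold; in canonical form it is 2*z > k + 5.
Before z := z + p: 2*p + 2*z > k + 5
Before k := 2*p + 1: 2*z > 6
Before p := z: 2*z > 6
Answer: WP = 2*z > 6


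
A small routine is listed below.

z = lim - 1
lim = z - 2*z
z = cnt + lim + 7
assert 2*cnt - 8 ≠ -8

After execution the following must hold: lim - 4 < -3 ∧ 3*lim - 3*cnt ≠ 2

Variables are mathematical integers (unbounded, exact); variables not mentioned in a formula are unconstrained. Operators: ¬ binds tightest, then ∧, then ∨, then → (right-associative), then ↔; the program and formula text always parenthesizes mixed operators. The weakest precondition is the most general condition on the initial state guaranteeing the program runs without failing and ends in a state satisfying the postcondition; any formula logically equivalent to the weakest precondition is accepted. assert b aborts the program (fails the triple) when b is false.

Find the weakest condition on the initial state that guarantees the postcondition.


Working backward. After the program, the postcondition lim - 4 < -3 ∧ 3*lim - 3*cnt ≠ 2 must hold; in canonical form it is lim < 1 ∧ 3*lim ≠ 3*cnt + 2.
Before assert 2*cnt - 8 ≠ -8: 2*cnt ≠ 0 ∧ lim < 1 ∧ 3*lim ≠ 3*cnt + 2
Before z := cnt + lim + 7: 2*cnt ≠ 0 ∧ lim < 1 ∧ 3*lim ≠ 3*cnt + 2
Before lim := z - 2*z: 2*cnt ≠ 0 ∧ z > -1 ∧ 3*cnt + 3*z ≠ -2
Before z := lim - 1: 2*cnt ≠ 0 ∧ lim > 0 ∧ 3*cnt + 3*lim ≠ 1
Answer: WP = 2*cnt ≠ 0 ∧ lim > 0 ∧ 3*cnt + 3*lim ≠ 1


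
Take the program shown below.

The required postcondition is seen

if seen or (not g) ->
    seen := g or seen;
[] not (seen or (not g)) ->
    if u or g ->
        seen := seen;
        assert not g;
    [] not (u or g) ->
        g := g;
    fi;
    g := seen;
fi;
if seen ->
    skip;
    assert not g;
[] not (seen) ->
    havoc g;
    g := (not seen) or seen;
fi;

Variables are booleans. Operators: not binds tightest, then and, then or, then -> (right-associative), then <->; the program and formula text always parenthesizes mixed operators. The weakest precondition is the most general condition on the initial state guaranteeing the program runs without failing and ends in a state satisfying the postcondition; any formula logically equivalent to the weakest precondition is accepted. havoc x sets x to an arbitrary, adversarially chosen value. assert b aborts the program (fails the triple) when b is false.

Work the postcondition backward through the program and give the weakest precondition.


Working backward. After the program, seen must hold.
Then branch requires (not g) and seen; else branch requires seen.
Before the if: (seen -> ((not g) and seen)) and ((not seen) -> seen)
Then branch requires ((g or seen) -> ((not g) and (g or seen))) and ((not (g or seen)) -> (g or seen)); else branch requires ((u or g) -> ((not g) and (not seen) and ((not seen) -> seen))) and ((not (u or g)) -> ((not seen) and ((not seen) -> seen))).
Before the if: ((seen or (not g)) -> (((g or seen) -> ((not g) and (g or seen))) and ((not (g or seen)) -> (g or seen)))) and ((not (seen or (not g))) -> (((u or g) -> ((not g) and (not seen) and ((not seen) -> seen))) and ((not (u or g)) -> ((not seen) and ((not seen) -> seen)))))
Answer: WP = ((seen or (not g)) -> (((g or seen) -> ((not g) and (g or seen))) and ((not (g or seen)) -> (g or seen)))) and ((not (seen or (not g))) -> (((u or g) -> ((not g) and (not seen) and ((not seen) -> seen))) and ((not (u or g)) -> ((not seen) and ((not seen) -> seen)))))


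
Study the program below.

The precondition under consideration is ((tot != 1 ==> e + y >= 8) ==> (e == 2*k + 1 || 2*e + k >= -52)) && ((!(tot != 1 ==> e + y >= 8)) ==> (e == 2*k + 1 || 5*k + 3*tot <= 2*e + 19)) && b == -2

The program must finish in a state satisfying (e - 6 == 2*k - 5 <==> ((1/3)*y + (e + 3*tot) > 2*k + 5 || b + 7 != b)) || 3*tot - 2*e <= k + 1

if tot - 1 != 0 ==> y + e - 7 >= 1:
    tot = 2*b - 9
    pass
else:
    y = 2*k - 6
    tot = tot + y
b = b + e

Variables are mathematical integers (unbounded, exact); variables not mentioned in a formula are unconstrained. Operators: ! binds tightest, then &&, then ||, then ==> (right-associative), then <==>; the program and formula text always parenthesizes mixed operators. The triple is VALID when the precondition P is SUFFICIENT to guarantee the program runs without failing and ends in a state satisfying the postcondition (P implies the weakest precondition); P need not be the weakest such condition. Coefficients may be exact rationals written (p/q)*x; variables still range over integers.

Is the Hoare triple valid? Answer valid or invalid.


Working backward. After the program, the postcondition (e - 6 == 2*k - 5 <==> ((1/3)*y + (e + 3*tot) > 2*k + 5 || b + 7 != b)) || 3*tot - 2*e <= k + 1 must hold; in canonical form it is e == 2*k + 1 || 3*tot <= 2*e + k + 1.
Before b := b + e: e == 2*k + 1 || 3*tot <= 2*e + k + 1
Then branch requires e == 2*k + 1 || 6*b <= 2*e + k + 28; else branch requires e == 2*k + 1 || 5*k + 3*tot <= 2*e + 19.
Before the if: ((tot != 1 ==> e + y >= 8) ==> (e == 2*k + 1 || 6*b <= 2*e + k + 28)) && ((!(tot != 1 ==> e + y >= 8)) ==> (e == 2*k + 1 || 5*k + 3*tot <= 2*e + 19))
The weakest precondition is ((tot != 1 ==> e + y >= 8) ==> (e == 2*k + 1 || 6*b <= 2*e + k + 28)) && ((!(tot != 1 ==> e + y >= 8)) ==> (e == 2*k + 1 || 5*k + 3*tot <= 2*e + 19)).
Check whether ((tot != 1 ==> e + y >= 8) ==> (e == 2*k + 1 || 2*e + k >= -52)) && ((!(tot != 1 ==> e + y >= 8)) ==> (e == 2*k + 1 || 5*k + 3*tot <= 2*e + 19)) && b == -2 implies it.
Countermodel: at the initial state b = -2, e = -19, k = -3, tot = 1, y = 26, the precondition holds but the weakest precondition fails.
Answer: invalid


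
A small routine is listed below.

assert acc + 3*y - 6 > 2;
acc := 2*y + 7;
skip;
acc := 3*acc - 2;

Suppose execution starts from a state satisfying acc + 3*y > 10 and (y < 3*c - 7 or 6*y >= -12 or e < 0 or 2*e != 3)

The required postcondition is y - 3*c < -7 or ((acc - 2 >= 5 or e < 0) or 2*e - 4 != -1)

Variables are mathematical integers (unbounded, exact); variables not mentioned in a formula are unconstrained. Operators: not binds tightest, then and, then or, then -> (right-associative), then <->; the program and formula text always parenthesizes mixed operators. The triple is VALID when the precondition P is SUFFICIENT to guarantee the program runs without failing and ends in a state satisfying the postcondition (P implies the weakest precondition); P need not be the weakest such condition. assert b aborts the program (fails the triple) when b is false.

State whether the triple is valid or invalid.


Working backward. After the program, the postcondition y - 3*c < -7 or ((acc - 2 >= 5 or e < 0) or 2*e - 4 != -1) must hold; in canonical form it is y < 3*c - 7 or acc >= 7 or e < 0 or 2*e != 3.
Before acc := 3*acc - 2: y < 3*c - 7 or 3*acc >= 9 or e < 0 or 2*e != 3
Before skip: y < 3*c - 7 or 3*acc >= 9 or e < 0 or 2*e != 3
Before acc := 2*y + 7: y < 3*c - 7 or 6*y >= -12 or e < 0 or 2*e != 3
Before assert acc + 3*y - 6 > 2: acc + 3*y > 8 and (y < 3*c - 7 or 6*y >= -12 or e < 0 or 2*e != 3)
The weakest precondition is acc + 3*y > 8 and (y < 3*c - 7 or 6*y >= -12 or e < 0 or 2*e != 3).
Check whether acc + 3*y > 10 and (y < 3*c - 7 or 6*y >= -12 or e < 0 or 2*e != 3) implies it.
Every state satisfying the precondition satisfies the weakest precondition: the implication holds.
Answer: valid


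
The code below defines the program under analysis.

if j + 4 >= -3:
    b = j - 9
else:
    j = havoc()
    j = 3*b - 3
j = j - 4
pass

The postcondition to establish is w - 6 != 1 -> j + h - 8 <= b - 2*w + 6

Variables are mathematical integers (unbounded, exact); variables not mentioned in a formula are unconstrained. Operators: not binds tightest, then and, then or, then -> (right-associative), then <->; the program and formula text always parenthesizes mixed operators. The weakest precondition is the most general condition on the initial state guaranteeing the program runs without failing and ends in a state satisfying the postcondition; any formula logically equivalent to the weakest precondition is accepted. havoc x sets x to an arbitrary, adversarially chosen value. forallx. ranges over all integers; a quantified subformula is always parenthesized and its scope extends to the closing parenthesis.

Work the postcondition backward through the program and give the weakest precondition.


Working backward. After the program, the postcondition w - 6 != 1 -> j + h - 8 <= b - 2*w + 6 must hold; in canonical form it is w != 7 -> h + j + 2*w <= b + 14.
Before skip: w != 7 -> h + j + 2*w <= b + 14
Before j := j - 4: w != 7 -> h + j + 2*w <= b + 18
Then branch requires w != 7 -> h + 2*w <= 9; else branch requires w != 7 -> 2*b + h + 2*w <= 21.
Before the if: (j >= -7 -> (w != 7 -> h + 2*w <= 9)) and ((not (j >= -7)) -> (w != 7 -> 2*b + h + 2*w <= 21))
Answer: WP = (j >= -7 -> (w != 7 -> h + 2*w <= 9)) and ((not (j >= -7)) -> (w != 7 -> 2*b + h + 2*w <= 21))


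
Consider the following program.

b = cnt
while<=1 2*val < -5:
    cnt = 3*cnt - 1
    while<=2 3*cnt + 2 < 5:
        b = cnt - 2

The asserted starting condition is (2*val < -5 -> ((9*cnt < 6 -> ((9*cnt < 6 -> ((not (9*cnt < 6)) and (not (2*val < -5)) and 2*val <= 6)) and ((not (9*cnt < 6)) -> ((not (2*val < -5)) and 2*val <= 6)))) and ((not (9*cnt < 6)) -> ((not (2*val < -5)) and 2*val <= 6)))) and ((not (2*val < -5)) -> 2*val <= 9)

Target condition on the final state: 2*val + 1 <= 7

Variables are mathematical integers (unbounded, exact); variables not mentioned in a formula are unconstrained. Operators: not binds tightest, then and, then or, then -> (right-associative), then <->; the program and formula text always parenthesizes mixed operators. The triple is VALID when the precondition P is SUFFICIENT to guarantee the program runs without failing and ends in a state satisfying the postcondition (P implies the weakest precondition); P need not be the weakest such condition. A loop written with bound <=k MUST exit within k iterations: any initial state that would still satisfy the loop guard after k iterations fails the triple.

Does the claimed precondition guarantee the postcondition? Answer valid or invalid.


Working backward. After the program, the postcondition 2*val + 1 <= 7 must hold; in canonical form it is 2*val <= 6.
Before the loop (bound <=1), unroll the exhaustion recursion (WP_0 = exit-now case; WP_j = one more guarded iteration, up to j = 1):
  WP_0: (not (2*val < -5)) and 2*val <= 6
  WP_1: (2*val < -5 -> ((9*cnt < 6 -> ((9*cnt < 6 -> ((not (9*cnt < 6)) and (not (2*val < -5)) and 2*val <= 6)) and ((not (9*cnt < 6)) -> ((not (2*val < -5)) and 2*val <= 6)))) and ((not (9*cnt < 6)) -> ((not (2*val < -5)) and 2*val <= 6)))) and ((not (2*val < -5)) -> 2*val <= 6)
So before the loop: (2*val < -5 -> ((9*cnt < 6 -> ((9*cnt < 6 -> ((not (9*cnt < 6)) and (not (2*val < -5)) and 2*val <= 6)) and ((not (9*cnt < 6)) -> ((not (2*val < -5)) and 2*val <= 6)))) and ((not (9*cnt < 6)) -> ((not (2*val < -5)) and 2*val <= 6)))) and ((not (2*val < -5)) -> 2*val <= 6)
Before b := cnt: (2*val < -5 -> ((9*cnt < 6 -> ((9*cnt < 6 -> ((not (9*cnt < 6)) and (not (2*val < -5)) and 2*val <= 6)) and ((not (9*cnt < 6)) -> ((not (2*val < -5)) and 2*val <= 6)))) and ((not (9*cnt < 6)) -> ((not (2*val < -5)) and 2*val <= 6)))) and ((not (2*val < -5)) -> 2*val <= 6)
The weakest precondition is (2*val < -5 -> ((9*cnt < 6 -> ((9*cnt < 6 -> ((not (9*cnt < 6)) and (not (2*val < -5)) and 2*val <= 6)) and ((not (9*cnt < 6)) -> ((not (2*val < -5)) and 2*val <= 6)))) and ((not (9*cnt < 6)) -> ((not (2*val < -5)) and 2*val <= 6)))) and ((not (2*val < -5)) -> 2*val <= 6).
Check whether (2*val < -5 -> ((9*cnt < 6 -> ((9*cnt < 6 -> ((not (9*cnt < 6)) and (not (2*val < -5)) and 2*val <= 6)) and ((not (9*cnt < 6)) -> ((not (2*val < -5)) and 2*val <= 6)))) and ((not (9*cnt < 6)) -> ((not (2*val < -5)) and 2*val <= 6)))) and ((not (2*val < -5)) -> 2*val <= 9) implies it.
Countermodel: at the initial state cnt = 0, val = 4, the precondition holds but the weakest precondition fails.
Answer: invalid


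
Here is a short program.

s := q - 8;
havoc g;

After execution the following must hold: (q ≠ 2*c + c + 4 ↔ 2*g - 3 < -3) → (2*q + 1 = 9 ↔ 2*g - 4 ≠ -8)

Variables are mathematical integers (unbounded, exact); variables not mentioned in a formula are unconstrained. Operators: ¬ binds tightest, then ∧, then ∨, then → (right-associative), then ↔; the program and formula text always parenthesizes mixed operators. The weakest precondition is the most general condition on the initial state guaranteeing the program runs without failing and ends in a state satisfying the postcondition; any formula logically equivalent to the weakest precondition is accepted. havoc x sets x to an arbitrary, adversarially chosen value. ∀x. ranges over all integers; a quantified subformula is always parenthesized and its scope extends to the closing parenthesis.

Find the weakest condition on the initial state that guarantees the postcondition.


Working backward. After the program, the postcondition (q ≠ 2*c + c + 4 ↔ 2*g - 3 < -3) → (2*q + 1 = 9 ↔ 2*g - 4 ≠ -8) must hold; in canonical form it is (q ≠ 3*c + 4 ↔ 2*g < 0) → (2*q = 8 ↔ 2*g ≠ -4).
Before havoc g: ∀g_1. ((q ≠ 3*c + 4 ↔ 2*g_1 < 0) → (2*q = 8 ↔ 2*g_1 ≠ -4))
Before s := q - 8: ∀g_1. ((q ≠ 3*c + 4 ↔ 2*g_1 < 0) → (2*q = 8 ↔ 2*g_1 ≠ -4))
Answer: WP = ∀g_1. ((q ≠ 3*c + 4 ↔ 2*g_1 < 0) → (2*q = 8 ↔ 2*g_1 ≠ -4))


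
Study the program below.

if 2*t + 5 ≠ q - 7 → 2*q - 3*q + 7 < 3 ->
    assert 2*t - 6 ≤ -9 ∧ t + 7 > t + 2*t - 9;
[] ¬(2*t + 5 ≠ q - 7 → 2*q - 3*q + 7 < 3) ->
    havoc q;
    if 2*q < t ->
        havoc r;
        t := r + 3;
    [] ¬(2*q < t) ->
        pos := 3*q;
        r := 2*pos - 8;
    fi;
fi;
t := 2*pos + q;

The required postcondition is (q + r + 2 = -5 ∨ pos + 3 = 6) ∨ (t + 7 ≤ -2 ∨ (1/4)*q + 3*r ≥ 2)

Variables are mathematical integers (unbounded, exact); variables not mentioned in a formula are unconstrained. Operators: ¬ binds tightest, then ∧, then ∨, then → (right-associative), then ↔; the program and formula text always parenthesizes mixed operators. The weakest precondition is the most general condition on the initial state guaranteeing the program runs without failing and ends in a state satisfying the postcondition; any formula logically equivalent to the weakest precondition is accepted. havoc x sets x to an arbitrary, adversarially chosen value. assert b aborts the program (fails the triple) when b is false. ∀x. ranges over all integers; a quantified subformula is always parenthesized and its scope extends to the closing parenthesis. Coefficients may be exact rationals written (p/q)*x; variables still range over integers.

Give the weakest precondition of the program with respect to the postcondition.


Working backward. After the program, the postcondition (q + r + 2 = -5 ∨ pos + 3 = 6) ∨ (t + 7 ≤ -2 ∨ (1/4)*q + 3*r ≥ 2) must hold; in canonical form it is q + r = -7 ∨ pos = 3 ∨ t ≤ -9 ∨ (1/4)*q + 3*r ≥ 2.
Before t := 2*pos + q: q + r = -7 ∨ pos = 3 ∨ 2*pos + q ≤ -9 ∨ (1/4)*q + 3*r ≥ 2
Then branch requires 2*t ≤ -3 ∧ 2*t < 16 ∧ (q + r = -7 ∨ pos = 3 ∨ 2*pos + q ≤ -9 ∨ (1/4)*q + 3*r ≥ 2); else branch requires ∀q_1. ((2*q_1 < t → (∀r_1. (q_1 + r_1 = -7 ∨ pos = 3 ∨ 2*pos + q_1 ≤ -9 ∨ (1/4)*q_1 + 3*r_1 ≥ 2))) ∧ ((¬(2*q_1 < t)) → (7*q_1 = 1 ∨ 3*q_1 = 3 ∨ 7*q_1 ≤ -9 ∨ (73/4)*q_1 ≥ 26))).
Before the if: ((2*t ≠ q - 12 → q > 4) → (2*t ≤ -3 ∧ 2*t < 16 ∧ (q + r = -7 ∨ pos = 3 ∨ 2*pos + q ≤ -9 ∨ (1/4)*q + 3*r ≥ 2))) ∧ ((¬(2*t ≠ q - 12 → q > 4)) → (∀q_1. ((2*q_1 < t → (∀r_1. (q_1 + r_1 = -7 ∨ pos = 3 ∨ 2*pos + q_1 ≤ -9 ∨ (1/4)*q_1 + 3*r_1 ≥ 2))) ∧ ((¬(2*q_1 < t)) → (7*q_1 = 1 ∨ 3*q_1 = 3 ∨ 7*q_1 ≤ -9 ∨ (73/4)*q_1 ≥ 26)))))
Answer: WP = ((2*t ≠ q - 12 → q > 4) → (2*t ≤ -3 ∧ 2*t < 16 ∧ (q + r = -7 ∨ pos = 3 ∨ 2*pos + q ≤ -9 ∨ (1/4)*q + 3*r ≥ 2))) ∧ ((¬(2*t ≠ q - 12 → q > 4)) → (∀q_1. ((2*q_1 < t → (∀r_1. (q_1 + r_1 = -7 ∨ pos = 3 ∨ 2*pos + q_1 ≤ -9 ∨ (1/4)*q_1 + 3*r_1 ≥ 2))) ∧ ((¬(2*q_1 < t)) → (7*q_1 = 1 ∨ 3*q_1 = 3 ∨ 7*q_1 ≤ -9 ∨ (73/4)*q_1 ≥ 26)))))


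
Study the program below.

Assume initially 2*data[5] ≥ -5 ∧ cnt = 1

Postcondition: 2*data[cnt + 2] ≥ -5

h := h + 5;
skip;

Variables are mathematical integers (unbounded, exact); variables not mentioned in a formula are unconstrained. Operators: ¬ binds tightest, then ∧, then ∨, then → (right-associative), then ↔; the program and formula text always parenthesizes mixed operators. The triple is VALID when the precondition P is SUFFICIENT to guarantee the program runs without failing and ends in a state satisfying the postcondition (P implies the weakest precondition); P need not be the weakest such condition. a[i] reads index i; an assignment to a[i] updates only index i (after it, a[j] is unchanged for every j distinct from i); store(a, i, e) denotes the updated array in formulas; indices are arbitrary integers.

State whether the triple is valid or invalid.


Working backward. After the program, 2*data[cnt + 2] ≥ -5 must hold.
Before skip: 2*data[cnt + 2] ≥ -5
Before h := h + 5: 2*data[cnt + 2] ≥ -5
The weakest precondition is 2*data[cnt + 2] ≥ -5.
Check whether 2*data[5] ≥ -5 ∧ cnt = 1 implies it.
Countermodel: at the initial state cnt = 1, data = {[3] = -3, [5] = 0, elsewhere -3}, the precondition holds but the weakest precondition fails.
Answer: invalid


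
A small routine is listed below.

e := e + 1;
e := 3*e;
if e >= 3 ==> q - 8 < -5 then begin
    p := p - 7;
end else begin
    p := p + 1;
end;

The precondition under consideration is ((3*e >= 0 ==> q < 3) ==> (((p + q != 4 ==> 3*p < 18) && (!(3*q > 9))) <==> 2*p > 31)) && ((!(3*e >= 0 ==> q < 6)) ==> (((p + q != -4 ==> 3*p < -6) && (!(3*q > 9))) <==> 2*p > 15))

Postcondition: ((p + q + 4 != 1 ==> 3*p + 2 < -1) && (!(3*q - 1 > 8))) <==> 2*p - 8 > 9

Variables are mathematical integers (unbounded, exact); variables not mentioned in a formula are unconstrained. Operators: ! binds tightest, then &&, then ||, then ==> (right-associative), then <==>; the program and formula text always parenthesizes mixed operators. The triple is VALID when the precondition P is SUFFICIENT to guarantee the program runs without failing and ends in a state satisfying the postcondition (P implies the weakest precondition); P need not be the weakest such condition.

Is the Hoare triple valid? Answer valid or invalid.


Working backward. After the program, the postcondition ((p + q + 4 != 1 ==> 3*p + 2 < -1) && (!(3*q - 1 > 8))) <==> 2*p - 8 > 9 must hold; in canonical form it is ((p + q != -3 ==> 3*p < -3) && (!(3*q > 9))) <==> 2*p > 17.
Then branch requires ((p + q != 4 ==> 3*p < 18) && (!(3*q > 9))) <==> 2*p > 31; else branch requires ((p + q != -4 ==> 3*p < -6) && (!(3*q > 9))) <==> 2*p > 15.
Before the if: ((e >= 3 ==> q < 3) ==> (((p + q != 4 ==> 3*p < 18) && (!(3*q > 9))) <==> 2*p > 31)) && ((!(e >= 3 ==> q < 3)) ==> (((p + q != -4 ==> 3*p < -6) && (!(3*q > 9))) <==> 2*p > 15))
Before e := 3*e: ((3*e >= 3 ==> q < 3) ==> (((p + q != 4 ==> 3*p < 18) && (!(3*q > 9))) <==> 2*p > 31)) && ((!(3*e >= 3 ==> q < 3)) ==> (((p + q != -4 ==> 3*p < -6) && (!(3*q > 9))) <==> 2*p > 15))
Before e := e + 1: ((3*e >= 0 ==> q < 3) ==> (((p + q != 4 ==> 3*p < 18) && (!(3*q > 9))) <==> 2*p > 31)) && ((!(3*e >= 0 ==> q < 3)) ==> (((p + q != -4 ==> 3*p < -6) && (!(3*q > 9))) <==> 2*p > 15))
The weakest precondition is ((3*e >= 0 ==> q < 3) ==> (((p + q != 4 ==> 3*p < 18) && (!(3*q > 9))) <==> 2*p > 31)) && ((!(3*e >= 0 ==> q < 3)) ==> (((p + q != -4 ==> 3*p < -6) && (!(3*q > 9))) <==> 2*p > 15)).
Check whether ((3*e >= 0 ==> q < 3) ==> (((p + q != 4 ==> 3*p < 18) && (!(3*q > 9))) <==> 2*p > 31)) && ((!(3*e >= 0 ==> q < 6)) ==> (((p + q != -4 ==> 3*p < -6) && (!(3*q > 9))) <==> 2*p > 15)) implies it.
Countermodel: at the initial state e = 0, p = 8, q = 3, the precondition holds but the weakest precondition fails.
Answer: invalid


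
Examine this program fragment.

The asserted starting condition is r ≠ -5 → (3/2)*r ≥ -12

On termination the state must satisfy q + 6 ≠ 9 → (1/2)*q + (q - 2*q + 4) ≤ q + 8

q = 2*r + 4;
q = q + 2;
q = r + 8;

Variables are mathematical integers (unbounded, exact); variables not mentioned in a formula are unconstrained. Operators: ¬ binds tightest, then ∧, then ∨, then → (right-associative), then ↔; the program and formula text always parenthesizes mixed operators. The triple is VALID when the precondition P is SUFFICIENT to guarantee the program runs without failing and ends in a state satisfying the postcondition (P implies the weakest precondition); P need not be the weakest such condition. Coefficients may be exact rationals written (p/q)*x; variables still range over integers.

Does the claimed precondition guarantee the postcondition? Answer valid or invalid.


Working backward. After the program, the postcondition q + 6 ≠ 9 → (1/2)*q + (q - 2*q + 4) ≤ q + 8 must hold; in canonical form it is q ≠ 3 → (3/2)*q ≥ -4.
Before q := r + 8: r ≠ -5 → (3/2)*r ≥ -16
Before q := q + 2: r ≠ -5 → (3/2)*r ≥ -16
Before q := 2*r + 4: r ≠ -5 → (3/2)*r ≥ -16
The weakest precondition is r ≠ -5 → (3/2)*r ≥ -16.
Check whether r ≠ -5 → (3/2)*r ≥ -12 implies it.
Every state satisfying the precondition satisfies the weakest precondition: the implication holds.
Answer: valid


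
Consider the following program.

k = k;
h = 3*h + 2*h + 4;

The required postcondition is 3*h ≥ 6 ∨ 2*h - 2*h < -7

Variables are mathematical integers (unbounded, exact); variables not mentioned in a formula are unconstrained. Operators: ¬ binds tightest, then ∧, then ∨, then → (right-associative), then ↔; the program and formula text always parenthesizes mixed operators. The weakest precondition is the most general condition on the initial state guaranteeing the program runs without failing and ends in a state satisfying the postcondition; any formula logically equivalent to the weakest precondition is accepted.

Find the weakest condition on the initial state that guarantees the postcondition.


Working backward. After the program, the postcondition 3*h ≥ 6 ∨ 2*h - 2*h < -7 must hold; in canonical form it is 3*h ≥ 6.
Before h := 3*h + 2*h + 4: 15*h ≥ -6
Before k := k: 15*h ≥ -6
Answer: WP = 15*h ≥ -6
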